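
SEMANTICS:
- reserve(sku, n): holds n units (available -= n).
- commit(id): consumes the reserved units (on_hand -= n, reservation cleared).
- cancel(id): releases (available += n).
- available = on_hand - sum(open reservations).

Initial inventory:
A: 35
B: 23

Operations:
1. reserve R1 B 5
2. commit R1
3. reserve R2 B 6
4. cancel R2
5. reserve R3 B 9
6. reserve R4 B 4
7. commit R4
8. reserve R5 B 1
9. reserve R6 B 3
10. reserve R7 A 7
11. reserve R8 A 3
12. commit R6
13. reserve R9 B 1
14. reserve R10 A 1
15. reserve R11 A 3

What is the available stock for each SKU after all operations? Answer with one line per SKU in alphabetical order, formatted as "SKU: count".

Step 1: reserve R1 B 5 -> on_hand[A=35 B=23] avail[A=35 B=18] open={R1}
Step 2: commit R1 -> on_hand[A=35 B=18] avail[A=35 B=18] open={}
Step 3: reserve R2 B 6 -> on_hand[A=35 B=18] avail[A=35 B=12] open={R2}
Step 4: cancel R2 -> on_hand[A=35 B=18] avail[A=35 B=18] open={}
Step 5: reserve R3 B 9 -> on_hand[A=35 B=18] avail[A=35 B=9] open={R3}
Step 6: reserve R4 B 4 -> on_hand[A=35 B=18] avail[A=35 B=5] open={R3,R4}
Step 7: commit R4 -> on_hand[A=35 B=14] avail[A=35 B=5] open={R3}
Step 8: reserve R5 B 1 -> on_hand[A=35 B=14] avail[A=35 B=4] open={R3,R5}
Step 9: reserve R6 B 3 -> on_hand[A=35 B=14] avail[A=35 B=1] open={R3,R5,R6}
Step 10: reserve R7 A 7 -> on_hand[A=35 B=14] avail[A=28 B=1] open={R3,R5,R6,R7}
Step 11: reserve R8 A 3 -> on_hand[A=35 B=14] avail[A=25 B=1] open={R3,R5,R6,R7,R8}
Step 12: commit R6 -> on_hand[A=35 B=11] avail[A=25 B=1] open={R3,R5,R7,R8}
Step 13: reserve R9 B 1 -> on_hand[A=35 B=11] avail[A=25 B=0] open={R3,R5,R7,R8,R9}
Step 14: reserve R10 A 1 -> on_hand[A=35 B=11] avail[A=24 B=0] open={R10,R3,R5,R7,R8,R9}
Step 15: reserve R11 A 3 -> on_hand[A=35 B=11] avail[A=21 B=0] open={R10,R11,R3,R5,R7,R8,R9}

Answer: A: 21
B: 0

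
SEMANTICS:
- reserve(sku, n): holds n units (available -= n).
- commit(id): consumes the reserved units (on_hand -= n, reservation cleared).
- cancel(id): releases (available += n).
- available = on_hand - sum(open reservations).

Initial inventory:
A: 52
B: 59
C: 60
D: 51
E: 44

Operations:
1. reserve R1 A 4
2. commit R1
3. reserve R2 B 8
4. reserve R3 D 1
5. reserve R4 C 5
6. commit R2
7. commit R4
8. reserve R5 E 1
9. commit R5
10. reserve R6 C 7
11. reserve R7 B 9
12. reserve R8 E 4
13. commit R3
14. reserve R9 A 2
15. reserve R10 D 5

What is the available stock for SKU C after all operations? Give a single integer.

Answer: 48

Derivation:
Step 1: reserve R1 A 4 -> on_hand[A=52 B=59 C=60 D=51 E=44] avail[A=48 B=59 C=60 D=51 E=44] open={R1}
Step 2: commit R1 -> on_hand[A=48 B=59 C=60 D=51 E=44] avail[A=48 B=59 C=60 D=51 E=44] open={}
Step 3: reserve R2 B 8 -> on_hand[A=48 B=59 C=60 D=51 E=44] avail[A=48 B=51 C=60 D=51 E=44] open={R2}
Step 4: reserve R3 D 1 -> on_hand[A=48 B=59 C=60 D=51 E=44] avail[A=48 B=51 C=60 D=50 E=44] open={R2,R3}
Step 5: reserve R4 C 5 -> on_hand[A=48 B=59 C=60 D=51 E=44] avail[A=48 B=51 C=55 D=50 E=44] open={R2,R3,R4}
Step 6: commit R2 -> on_hand[A=48 B=51 C=60 D=51 E=44] avail[A=48 B=51 C=55 D=50 E=44] open={R3,R4}
Step 7: commit R4 -> on_hand[A=48 B=51 C=55 D=51 E=44] avail[A=48 B=51 C=55 D=50 E=44] open={R3}
Step 8: reserve R5 E 1 -> on_hand[A=48 B=51 C=55 D=51 E=44] avail[A=48 B=51 C=55 D=50 E=43] open={R3,R5}
Step 9: commit R5 -> on_hand[A=48 B=51 C=55 D=51 E=43] avail[A=48 B=51 C=55 D=50 E=43] open={R3}
Step 10: reserve R6 C 7 -> on_hand[A=48 B=51 C=55 D=51 E=43] avail[A=48 B=51 C=48 D=50 E=43] open={R3,R6}
Step 11: reserve R7 B 9 -> on_hand[A=48 B=51 C=55 D=51 E=43] avail[A=48 B=42 C=48 D=50 E=43] open={R3,R6,R7}
Step 12: reserve R8 E 4 -> on_hand[A=48 B=51 C=55 D=51 E=43] avail[A=48 B=42 C=48 D=50 E=39] open={R3,R6,R7,R8}
Step 13: commit R3 -> on_hand[A=48 B=51 C=55 D=50 E=43] avail[A=48 B=42 C=48 D=50 E=39] open={R6,R7,R8}
Step 14: reserve R9 A 2 -> on_hand[A=48 B=51 C=55 D=50 E=43] avail[A=46 B=42 C=48 D=50 E=39] open={R6,R7,R8,R9}
Step 15: reserve R10 D 5 -> on_hand[A=48 B=51 C=55 D=50 E=43] avail[A=46 B=42 C=48 D=45 E=39] open={R10,R6,R7,R8,R9}
Final available[C] = 48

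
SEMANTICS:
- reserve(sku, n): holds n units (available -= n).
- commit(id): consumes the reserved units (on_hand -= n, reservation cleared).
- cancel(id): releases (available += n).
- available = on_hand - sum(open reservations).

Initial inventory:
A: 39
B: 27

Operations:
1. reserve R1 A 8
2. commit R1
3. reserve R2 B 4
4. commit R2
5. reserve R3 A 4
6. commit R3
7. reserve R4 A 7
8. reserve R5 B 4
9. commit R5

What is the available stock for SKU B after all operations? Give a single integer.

Step 1: reserve R1 A 8 -> on_hand[A=39 B=27] avail[A=31 B=27] open={R1}
Step 2: commit R1 -> on_hand[A=31 B=27] avail[A=31 B=27] open={}
Step 3: reserve R2 B 4 -> on_hand[A=31 B=27] avail[A=31 B=23] open={R2}
Step 4: commit R2 -> on_hand[A=31 B=23] avail[A=31 B=23] open={}
Step 5: reserve R3 A 4 -> on_hand[A=31 B=23] avail[A=27 B=23] open={R3}
Step 6: commit R3 -> on_hand[A=27 B=23] avail[A=27 B=23] open={}
Step 7: reserve R4 A 7 -> on_hand[A=27 B=23] avail[A=20 B=23] open={R4}
Step 8: reserve R5 B 4 -> on_hand[A=27 B=23] avail[A=20 B=19] open={R4,R5}
Step 9: commit R5 -> on_hand[A=27 B=19] avail[A=20 B=19] open={R4}
Final available[B] = 19

Answer: 19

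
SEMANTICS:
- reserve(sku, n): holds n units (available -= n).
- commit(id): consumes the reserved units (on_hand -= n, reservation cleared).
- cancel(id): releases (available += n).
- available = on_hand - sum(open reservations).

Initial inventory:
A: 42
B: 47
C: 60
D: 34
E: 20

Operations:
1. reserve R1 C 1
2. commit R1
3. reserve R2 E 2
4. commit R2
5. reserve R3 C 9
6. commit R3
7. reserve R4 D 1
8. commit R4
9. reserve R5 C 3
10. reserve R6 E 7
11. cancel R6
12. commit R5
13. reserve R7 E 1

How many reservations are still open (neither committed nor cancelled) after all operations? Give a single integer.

Answer: 1

Derivation:
Step 1: reserve R1 C 1 -> on_hand[A=42 B=47 C=60 D=34 E=20] avail[A=42 B=47 C=59 D=34 E=20] open={R1}
Step 2: commit R1 -> on_hand[A=42 B=47 C=59 D=34 E=20] avail[A=42 B=47 C=59 D=34 E=20] open={}
Step 3: reserve R2 E 2 -> on_hand[A=42 B=47 C=59 D=34 E=20] avail[A=42 B=47 C=59 D=34 E=18] open={R2}
Step 4: commit R2 -> on_hand[A=42 B=47 C=59 D=34 E=18] avail[A=42 B=47 C=59 D=34 E=18] open={}
Step 5: reserve R3 C 9 -> on_hand[A=42 B=47 C=59 D=34 E=18] avail[A=42 B=47 C=50 D=34 E=18] open={R3}
Step 6: commit R3 -> on_hand[A=42 B=47 C=50 D=34 E=18] avail[A=42 B=47 C=50 D=34 E=18] open={}
Step 7: reserve R4 D 1 -> on_hand[A=42 B=47 C=50 D=34 E=18] avail[A=42 B=47 C=50 D=33 E=18] open={R4}
Step 8: commit R4 -> on_hand[A=42 B=47 C=50 D=33 E=18] avail[A=42 B=47 C=50 D=33 E=18] open={}
Step 9: reserve R5 C 3 -> on_hand[A=42 B=47 C=50 D=33 E=18] avail[A=42 B=47 C=47 D=33 E=18] open={R5}
Step 10: reserve R6 E 7 -> on_hand[A=42 B=47 C=50 D=33 E=18] avail[A=42 B=47 C=47 D=33 E=11] open={R5,R6}
Step 11: cancel R6 -> on_hand[A=42 B=47 C=50 D=33 E=18] avail[A=42 B=47 C=47 D=33 E=18] open={R5}
Step 12: commit R5 -> on_hand[A=42 B=47 C=47 D=33 E=18] avail[A=42 B=47 C=47 D=33 E=18] open={}
Step 13: reserve R7 E 1 -> on_hand[A=42 B=47 C=47 D=33 E=18] avail[A=42 B=47 C=47 D=33 E=17] open={R7}
Open reservations: ['R7'] -> 1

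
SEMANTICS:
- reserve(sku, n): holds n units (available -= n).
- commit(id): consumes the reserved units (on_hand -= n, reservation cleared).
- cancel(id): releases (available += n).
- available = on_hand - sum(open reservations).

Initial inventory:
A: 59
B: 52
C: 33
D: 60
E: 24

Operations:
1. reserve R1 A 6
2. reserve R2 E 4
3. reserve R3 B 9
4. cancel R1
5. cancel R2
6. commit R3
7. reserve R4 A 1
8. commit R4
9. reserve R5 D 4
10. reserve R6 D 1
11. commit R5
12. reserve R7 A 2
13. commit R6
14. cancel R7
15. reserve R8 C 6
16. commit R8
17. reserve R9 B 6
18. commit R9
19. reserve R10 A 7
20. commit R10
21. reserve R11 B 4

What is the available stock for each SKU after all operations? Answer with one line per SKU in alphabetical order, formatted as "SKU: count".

Answer: A: 51
B: 33
C: 27
D: 55
E: 24

Derivation:
Step 1: reserve R1 A 6 -> on_hand[A=59 B=52 C=33 D=60 E=24] avail[A=53 B=52 C=33 D=60 E=24] open={R1}
Step 2: reserve R2 E 4 -> on_hand[A=59 B=52 C=33 D=60 E=24] avail[A=53 B=52 C=33 D=60 E=20] open={R1,R2}
Step 3: reserve R3 B 9 -> on_hand[A=59 B=52 C=33 D=60 E=24] avail[A=53 B=43 C=33 D=60 E=20] open={R1,R2,R3}
Step 4: cancel R1 -> on_hand[A=59 B=52 C=33 D=60 E=24] avail[A=59 B=43 C=33 D=60 E=20] open={R2,R3}
Step 5: cancel R2 -> on_hand[A=59 B=52 C=33 D=60 E=24] avail[A=59 B=43 C=33 D=60 E=24] open={R3}
Step 6: commit R3 -> on_hand[A=59 B=43 C=33 D=60 E=24] avail[A=59 B=43 C=33 D=60 E=24] open={}
Step 7: reserve R4 A 1 -> on_hand[A=59 B=43 C=33 D=60 E=24] avail[A=58 B=43 C=33 D=60 E=24] open={R4}
Step 8: commit R4 -> on_hand[A=58 B=43 C=33 D=60 E=24] avail[A=58 B=43 C=33 D=60 E=24] open={}
Step 9: reserve R5 D 4 -> on_hand[A=58 B=43 C=33 D=60 E=24] avail[A=58 B=43 C=33 D=56 E=24] open={R5}
Step 10: reserve R6 D 1 -> on_hand[A=58 B=43 C=33 D=60 E=24] avail[A=58 B=43 C=33 D=55 E=24] open={R5,R6}
Step 11: commit R5 -> on_hand[A=58 B=43 C=33 D=56 E=24] avail[A=58 B=43 C=33 D=55 E=24] open={R6}
Step 12: reserve R7 A 2 -> on_hand[A=58 B=43 C=33 D=56 E=24] avail[A=56 B=43 C=33 D=55 E=24] open={R6,R7}
Step 13: commit R6 -> on_hand[A=58 B=43 C=33 D=55 E=24] avail[A=56 B=43 C=33 D=55 E=24] open={R7}
Step 14: cancel R7 -> on_hand[A=58 B=43 C=33 D=55 E=24] avail[A=58 B=43 C=33 D=55 E=24] open={}
Step 15: reserve R8 C 6 -> on_hand[A=58 B=43 C=33 D=55 E=24] avail[A=58 B=43 C=27 D=55 E=24] open={R8}
Step 16: commit R8 -> on_hand[A=58 B=43 C=27 D=55 E=24] avail[A=58 B=43 C=27 D=55 E=24] open={}
Step 17: reserve R9 B 6 -> on_hand[A=58 B=43 C=27 D=55 E=24] avail[A=58 B=37 C=27 D=55 E=24] open={R9}
Step 18: commit R9 -> on_hand[A=58 B=37 C=27 D=55 E=24] avail[A=58 B=37 C=27 D=55 E=24] open={}
Step 19: reserve R10 A 7 -> on_hand[A=58 B=37 C=27 D=55 E=24] avail[A=51 B=37 C=27 D=55 E=24] open={R10}
Step 20: commit R10 -> on_hand[A=51 B=37 C=27 D=55 E=24] avail[A=51 B=37 C=27 D=55 E=24] open={}
Step 21: reserve R11 B 4 -> on_hand[A=51 B=37 C=27 D=55 E=24] avail[A=51 B=33 C=27 D=55 E=24] open={R11}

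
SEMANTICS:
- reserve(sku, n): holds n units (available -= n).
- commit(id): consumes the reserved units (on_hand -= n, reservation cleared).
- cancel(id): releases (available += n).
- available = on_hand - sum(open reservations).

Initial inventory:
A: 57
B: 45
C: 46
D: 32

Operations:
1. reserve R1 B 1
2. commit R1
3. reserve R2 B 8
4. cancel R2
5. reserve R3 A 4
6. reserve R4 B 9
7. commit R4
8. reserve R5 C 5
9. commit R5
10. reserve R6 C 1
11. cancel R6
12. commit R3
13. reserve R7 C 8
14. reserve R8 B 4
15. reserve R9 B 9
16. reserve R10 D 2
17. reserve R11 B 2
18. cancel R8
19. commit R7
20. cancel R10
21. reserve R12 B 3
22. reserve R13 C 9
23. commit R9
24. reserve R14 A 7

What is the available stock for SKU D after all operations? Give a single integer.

Step 1: reserve R1 B 1 -> on_hand[A=57 B=45 C=46 D=32] avail[A=57 B=44 C=46 D=32] open={R1}
Step 2: commit R1 -> on_hand[A=57 B=44 C=46 D=32] avail[A=57 B=44 C=46 D=32] open={}
Step 3: reserve R2 B 8 -> on_hand[A=57 B=44 C=46 D=32] avail[A=57 B=36 C=46 D=32] open={R2}
Step 4: cancel R2 -> on_hand[A=57 B=44 C=46 D=32] avail[A=57 B=44 C=46 D=32] open={}
Step 5: reserve R3 A 4 -> on_hand[A=57 B=44 C=46 D=32] avail[A=53 B=44 C=46 D=32] open={R3}
Step 6: reserve R4 B 9 -> on_hand[A=57 B=44 C=46 D=32] avail[A=53 B=35 C=46 D=32] open={R3,R4}
Step 7: commit R4 -> on_hand[A=57 B=35 C=46 D=32] avail[A=53 B=35 C=46 D=32] open={R3}
Step 8: reserve R5 C 5 -> on_hand[A=57 B=35 C=46 D=32] avail[A=53 B=35 C=41 D=32] open={R3,R5}
Step 9: commit R5 -> on_hand[A=57 B=35 C=41 D=32] avail[A=53 B=35 C=41 D=32] open={R3}
Step 10: reserve R6 C 1 -> on_hand[A=57 B=35 C=41 D=32] avail[A=53 B=35 C=40 D=32] open={R3,R6}
Step 11: cancel R6 -> on_hand[A=57 B=35 C=41 D=32] avail[A=53 B=35 C=41 D=32] open={R3}
Step 12: commit R3 -> on_hand[A=53 B=35 C=41 D=32] avail[A=53 B=35 C=41 D=32] open={}
Step 13: reserve R7 C 8 -> on_hand[A=53 B=35 C=41 D=32] avail[A=53 B=35 C=33 D=32] open={R7}
Step 14: reserve R8 B 4 -> on_hand[A=53 B=35 C=41 D=32] avail[A=53 B=31 C=33 D=32] open={R7,R8}
Step 15: reserve R9 B 9 -> on_hand[A=53 B=35 C=41 D=32] avail[A=53 B=22 C=33 D=32] open={R7,R8,R9}
Step 16: reserve R10 D 2 -> on_hand[A=53 B=35 C=41 D=32] avail[A=53 B=22 C=33 D=30] open={R10,R7,R8,R9}
Step 17: reserve R11 B 2 -> on_hand[A=53 B=35 C=41 D=32] avail[A=53 B=20 C=33 D=30] open={R10,R11,R7,R8,R9}
Step 18: cancel R8 -> on_hand[A=53 B=35 C=41 D=32] avail[A=53 B=24 C=33 D=30] open={R10,R11,R7,R9}
Step 19: commit R7 -> on_hand[A=53 B=35 C=33 D=32] avail[A=53 B=24 C=33 D=30] open={R10,R11,R9}
Step 20: cancel R10 -> on_hand[A=53 B=35 C=33 D=32] avail[A=53 B=24 C=33 D=32] open={R11,R9}
Step 21: reserve R12 B 3 -> on_hand[A=53 B=35 C=33 D=32] avail[A=53 B=21 C=33 D=32] open={R11,R12,R9}
Step 22: reserve R13 C 9 -> on_hand[A=53 B=35 C=33 D=32] avail[A=53 B=21 C=24 D=32] open={R11,R12,R13,R9}
Step 23: commit R9 -> on_hand[A=53 B=26 C=33 D=32] avail[A=53 B=21 C=24 D=32] open={R11,R12,R13}
Step 24: reserve R14 A 7 -> on_hand[A=53 B=26 C=33 D=32] avail[A=46 B=21 C=24 D=32] open={R11,R12,R13,R14}
Final available[D] = 32

Answer: 32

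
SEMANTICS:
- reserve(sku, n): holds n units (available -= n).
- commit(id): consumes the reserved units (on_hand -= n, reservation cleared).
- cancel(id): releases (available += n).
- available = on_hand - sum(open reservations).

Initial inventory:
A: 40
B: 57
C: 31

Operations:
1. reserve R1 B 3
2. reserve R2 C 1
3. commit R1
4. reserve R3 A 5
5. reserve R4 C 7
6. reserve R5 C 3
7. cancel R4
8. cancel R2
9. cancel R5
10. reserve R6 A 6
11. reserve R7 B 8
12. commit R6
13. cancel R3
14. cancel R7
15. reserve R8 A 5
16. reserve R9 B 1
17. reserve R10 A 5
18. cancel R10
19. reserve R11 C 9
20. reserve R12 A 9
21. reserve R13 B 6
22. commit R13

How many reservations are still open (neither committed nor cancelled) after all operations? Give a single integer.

Step 1: reserve R1 B 3 -> on_hand[A=40 B=57 C=31] avail[A=40 B=54 C=31] open={R1}
Step 2: reserve R2 C 1 -> on_hand[A=40 B=57 C=31] avail[A=40 B=54 C=30] open={R1,R2}
Step 3: commit R1 -> on_hand[A=40 B=54 C=31] avail[A=40 B=54 C=30] open={R2}
Step 4: reserve R3 A 5 -> on_hand[A=40 B=54 C=31] avail[A=35 B=54 C=30] open={R2,R3}
Step 5: reserve R4 C 7 -> on_hand[A=40 B=54 C=31] avail[A=35 B=54 C=23] open={R2,R3,R4}
Step 6: reserve R5 C 3 -> on_hand[A=40 B=54 C=31] avail[A=35 B=54 C=20] open={R2,R3,R4,R5}
Step 7: cancel R4 -> on_hand[A=40 B=54 C=31] avail[A=35 B=54 C=27] open={R2,R3,R5}
Step 8: cancel R2 -> on_hand[A=40 B=54 C=31] avail[A=35 B=54 C=28] open={R3,R5}
Step 9: cancel R5 -> on_hand[A=40 B=54 C=31] avail[A=35 B=54 C=31] open={R3}
Step 10: reserve R6 A 6 -> on_hand[A=40 B=54 C=31] avail[A=29 B=54 C=31] open={R3,R6}
Step 11: reserve R7 B 8 -> on_hand[A=40 B=54 C=31] avail[A=29 B=46 C=31] open={R3,R6,R7}
Step 12: commit R6 -> on_hand[A=34 B=54 C=31] avail[A=29 B=46 C=31] open={R3,R7}
Step 13: cancel R3 -> on_hand[A=34 B=54 C=31] avail[A=34 B=46 C=31] open={R7}
Step 14: cancel R7 -> on_hand[A=34 B=54 C=31] avail[A=34 B=54 C=31] open={}
Step 15: reserve R8 A 5 -> on_hand[A=34 B=54 C=31] avail[A=29 B=54 C=31] open={R8}
Step 16: reserve R9 B 1 -> on_hand[A=34 B=54 C=31] avail[A=29 B=53 C=31] open={R8,R9}
Step 17: reserve R10 A 5 -> on_hand[A=34 B=54 C=31] avail[A=24 B=53 C=31] open={R10,R8,R9}
Step 18: cancel R10 -> on_hand[A=34 B=54 C=31] avail[A=29 B=53 C=31] open={R8,R9}
Step 19: reserve R11 C 9 -> on_hand[A=34 B=54 C=31] avail[A=29 B=53 C=22] open={R11,R8,R9}
Step 20: reserve R12 A 9 -> on_hand[A=34 B=54 C=31] avail[A=20 B=53 C=22] open={R11,R12,R8,R9}
Step 21: reserve R13 B 6 -> on_hand[A=34 B=54 C=31] avail[A=20 B=47 C=22] open={R11,R12,R13,R8,R9}
Step 22: commit R13 -> on_hand[A=34 B=48 C=31] avail[A=20 B=47 C=22] open={R11,R12,R8,R9}
Open reservations: ['R11', 'R12', 'R8', 'R9'] -> 4

Answer: 4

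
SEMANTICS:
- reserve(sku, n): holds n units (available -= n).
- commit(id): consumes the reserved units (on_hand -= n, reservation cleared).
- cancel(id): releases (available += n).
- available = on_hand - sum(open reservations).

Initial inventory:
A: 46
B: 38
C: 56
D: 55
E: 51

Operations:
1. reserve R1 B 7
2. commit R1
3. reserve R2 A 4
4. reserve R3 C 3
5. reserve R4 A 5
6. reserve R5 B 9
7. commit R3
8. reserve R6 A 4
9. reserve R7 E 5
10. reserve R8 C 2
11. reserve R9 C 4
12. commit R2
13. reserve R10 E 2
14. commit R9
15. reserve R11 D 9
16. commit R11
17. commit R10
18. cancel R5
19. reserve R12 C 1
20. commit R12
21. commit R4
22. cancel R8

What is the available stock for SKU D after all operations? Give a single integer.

Answer: 46

Derivation:
Step 1: reserve R1 B 7 -> on_hand[A=46 B=38 C=56 D=55 E=51] avail[A=46 B=31 C=56 D=55 E=51] open={R1}
Step 2: commit R1 -> on_hand[A=46 B=31 C=56 D=55 E=51] avail[A=46 B=31 C=56 D=55 E=51] open={}
Step 3: reserve R2 A 4 -> on_hand[A=46 B=31 C=56 D=55 E=51] avail[A=42 B=31 C=56 D=55 E=51] open={R2}
Step 4: reserve R3 C 3 -> on_hand[A=46 B=31 C=56 D=55 E=51] avail[A=42 B=31 C=53 D=55 E=51] open={R2,R3}
Step 5: reserve R4 A 5 -> on_hand[A=46 B=31 C=56 D=55 E=51] avail[A=37 B=31 C=53 D=55 E=51] open={R2,R3,R4}
Step 6: reserve R5 B 9 -> on_hand[A=46 B=31 C=56 D=55 E=51] avail[A=37 B=22 C=53 D=55 E=51] open={R2,R3,R4,R5}
Step 7: commit R3 -> on_hand[A=46 B=31 C=53 D=55 E=51] avail[A=37 B=22 C=53 D=55 E=51] open={R2,R4,R5}
Step 8: reserve R6 A 4 -> on_hand[A=46 B=31 C=53 D=55 E=51] avail[A=33 B=22 C=53 D=55 E=51] open={R2,R4,R5,R6}
Step 9: reserve R7 E 5 -> on_hand[A=46 B=31 C=53 D=55 E=51] avail[A=33 B=22 C=53 D=55 E=46] open={R2,R4,R5,R6,R7}
Step 10: reserve R8 C 2 -> on_hand[A=46 B=31 C=53 D=55 E=51] avail[A=33 B=22 C=51 D=55 E=46] open={R2,R4,R5,R6,R7,R8}
Step 11: reserve R9 C 4 -> on_hand[A=46 B=31 C=53 D=55 E=51] avail[A=33 B=22 C=47 D=55 E=46] open={R2,R4,R5,R6,R7,R8,R9}
Step 12: commit R2 -> on_hand[A=42 B=31 C=53 D=55 E=51] avail[A=33 B=22 C=47 D=55 E=46] open={R4,R5,R6,R7,R8,R9}
Step 13: reserve R10 E 2 -> on_hand[A=42 B=31 C=53 D=55 E=51] avail[A=33 B=22 C=47 D=55 E=44] open={R10,R4,R5,R6,R7,R8,R9}
Step 14: commit R9 -> on_hand[A=42 B=31 C=49 D=55 E=51] avail[A=33 B=22 C=47 D=55 E=44] open={R10,R4,R5,R6,R7,R8}
Step 15: reserve R11 D 9 -> on_hand[A=42 B=31 C=49 D=55 E=51] avail[A=33 B=22 C=47 D=46 E=44] open={R10,R11,R4,R5,R6,R7,R8}
Step 16: commit R11 -> on_hand[A=42 B=31 C=49 D=46 E=51] avail[A=33 B=22 C=47 D=46 E=44] open={R10,R4,R5,R6,R7,R8}
Step 17: commit R10 -> on_hand[A=42 B=31 C=49 D=46 E=49] avail[A=33 B=22 C=47 D=46 E=44] open={R4,R5,R6,R7,R8}
Step 18: cancel R5 -> on_hand[A=42 B=31 C=49 D=46 E=49] avail[A=33 B=31 C=47 D=46 E=44] open={R4,R6,R7,R8}
Step 19: reserve R12 C 1 -> on_hand[A=42 B=31 C=49 D=46 E=49] avail[A=33 B=31 C=46 D=46 E=44] open={R12,R4,R6,R7,R8}
Step 20: commit R12 -> on_hand[A=42 B=31 C=48 D=46 E=49] avail[A=33 B=31 C=46 D=46 E=44] open={R4,R6,R7,R8}
Step 21: commit R4 -> on_hand[A=37 B=31 C=48 D=46 E=49] avail[A=33 B=31 C=46 D=46 E=44] open={R6,R7,R8}
Step 22: cancel R8 -> on_hand[A=37 B=31 C=48 D=46 E=49] avail[A=33 B=31 C=48 D=46 E=44] open={R6,R7}
Final available[D] = 46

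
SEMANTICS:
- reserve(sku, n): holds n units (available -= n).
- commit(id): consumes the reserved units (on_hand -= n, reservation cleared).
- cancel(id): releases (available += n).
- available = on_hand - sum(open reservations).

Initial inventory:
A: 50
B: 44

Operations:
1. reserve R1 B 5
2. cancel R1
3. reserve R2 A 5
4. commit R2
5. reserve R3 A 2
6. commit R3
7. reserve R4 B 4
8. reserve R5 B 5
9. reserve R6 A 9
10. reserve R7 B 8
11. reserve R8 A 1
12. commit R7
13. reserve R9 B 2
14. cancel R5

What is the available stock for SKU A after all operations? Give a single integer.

Step 1: reserve R1 B 5 -> on_hand[A=50 B=44] avail[A=50 B=39] open={R1}
Step 2: cancel R1 -> on_hand[A=50 B=44] avail[A=50 B=44] open={}
Step 3: reserve R2 A 5 -> on_hand[A=50 B=44] avail[A=45 B=44] open={R2}
Step 4: commit R2 -> on_hand[A=45 B=44] avail[A=45 B=44] open={}
Step 5: reserve R3 A 2 -> on_hand[A=45 B=44] avail[A=43 B=44] open={R3}
Step 6: commit R3 -> on_hand[A=43 B=44] avail[A=43 B=44] open={}
Step 7: reserve R4 B 4 -> on_hand[A=43 B=44] avail[A=43 B=40] open={R4}
Step 8: reserve R5 B 5 -> on_hand[A=43 B=44] avail[A=43 B=35] open={R4,R5}
Step 9: reserve R6 A 9 -> on_hand[A=43 B=44] avail[A=34 B=35] open={R4,R5,R6}
Step 10: reserve R7 B 8 -> on_hand[A=43 B=44] avail[A=34 B=27] open={R4,R5,R6,R7}
Step 11: reserve R8 A 1 -> on_hand[A=43 B=44] avail[A=33 B=27] open={R4,R5,R6,R7,R8}
Step 12: commit R7 -> on_hand[A=43 B=36] avail[A=33 B=27] open={R4,R5,R6,R8}
Step 13: reserve R9 B 2 -> on_hand[A=43 B=36] avail[A=33 B=25] open={R4,R5,R6,R8,R9}
Step 14: cancel R5 -> on_hand[A=43 B=36] avail[A=33 B=30] open={R4,R6,R8,R9}
Final available[A] = 33

Answer: 33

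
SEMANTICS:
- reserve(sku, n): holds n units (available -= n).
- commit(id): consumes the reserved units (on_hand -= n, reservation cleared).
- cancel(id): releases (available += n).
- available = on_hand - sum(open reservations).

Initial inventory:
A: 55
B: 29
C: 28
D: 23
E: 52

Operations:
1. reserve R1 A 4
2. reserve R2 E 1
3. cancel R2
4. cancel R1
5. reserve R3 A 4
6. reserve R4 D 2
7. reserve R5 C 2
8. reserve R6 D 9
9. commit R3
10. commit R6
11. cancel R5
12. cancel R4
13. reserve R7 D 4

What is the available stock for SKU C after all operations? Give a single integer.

Step 1: reserve R1 A 4 -> on_hand[A=55 B=29 C=28 D=23 E=52] avail[A=51 B=29 C=28 D=23 E=52] open={R1}
Step 2: reserve R2 E 1 -> on_hand[A=55 B=29 C=28 D=23 E=52] avail[A=51 B=29 C=28 D=23 E=51] open={R1,R2}
Step 3: cancel R2 -> on_hand[A=55 B=29 C=28 D=23 E=52] avail[A=51 B=29 C=28 D=23 E=52] open={R1}
Step 4: cancel R1 -> on_hand[A=55 B=29 C=28 D=23 E=52] avail[A=55 B=29 C=28 D=23 E=52] open={}
Step 5: reserve R3 A 4 -> on_hand[A=55 B=29 C=28 D=23 E=52] avail[A=51 B=29 C=28 D=23 E=52] open={R3}
Step 6: reserve R4 D 2 -> on_hand[A=55 B=29 C=28 D=23 E=52] avail[A=51 B=29 C=28 D=21 E=52] open={R3,R4}
Step 7: reserve R5 C 2 -> on_hand[A=55 B=29 C=28 D=23 E=52] avail[A=51 B=29 C=26 D=21 E=52] open={R3,R4,R5}
Step 8: reserve R6 D 9 -> on_hand[A=55 B=29 C=28 D=23 E=52] avail[A=51 B=29 C=26 D=12 E=52] open={R3,R4,R5,R6}
Step 9: commit R3 -> on_hand[A=51 B=29 C=28 D=23 E=52] avail[A=51 B=29 C=26 D=12 E=52] open={R4,R5,R6}
Step 10: commit R6 -> on_hand[A=51 B=29 C=28 D=14 E=52] avail[A=51 B=29 C=26 D=12 E=52] open={R4,R5}
Step 11: cancel R5 -> on_hand[A=51 B=29 C=28 D=14 E=52] avail[A=51 B=29 C=28 D=12 E=52] open={R4}
Step 12: cancel R4 -> on_hand[A=51 B=29 C=28 D=14 E=52] avail[A=51 B=29 C=28 D=14 E=52] open={}
Step 13: reserve R7 D 4 -> on_hand[A=51 B=29 C=28 D=14 E=52] avail[A=51 B=29 C=28 D=10 E=52] open={R7}
Final available[C] = 28

Answer: 28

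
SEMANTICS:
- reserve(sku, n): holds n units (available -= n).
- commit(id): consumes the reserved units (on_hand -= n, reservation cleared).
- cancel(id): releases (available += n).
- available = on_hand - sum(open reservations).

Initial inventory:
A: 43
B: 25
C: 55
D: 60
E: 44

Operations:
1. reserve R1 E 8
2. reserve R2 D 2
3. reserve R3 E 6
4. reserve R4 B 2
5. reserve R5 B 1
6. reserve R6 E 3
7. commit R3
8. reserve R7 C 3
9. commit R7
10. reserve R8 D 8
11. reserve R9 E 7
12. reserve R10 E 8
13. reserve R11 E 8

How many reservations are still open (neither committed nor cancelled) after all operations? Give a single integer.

Step 1: reserve R1 E 8 -> on_hand[A=43 B=25 C=55 D=60 E=44] avail[A=43 B=25 C=55 D=60 E=36] open={R1}
Step 2: reserve R2 D 2 -> on_hand[A=43 B=25 C=55 D=60 E=44] avail[A=43 B=25 C=55 D=58 E=36] open={R1,R2}
Step 3: reserve R3 E 6 -> on_hand[A=43 B=25 C=55 D=60 E=44] avail[A=43 B=25 C=55 D=58 E=30] open={R1,R2,R3}
Step 4: reserve R4 B 2 -> on_hand[A=43 B=25 C=55 D=60 E=44] avail[A=43 B=23 C=55 D=58 E=30] open={R1,R2,R3,R4}
Step 5: reserve R5 B 1 -> on_hand[A=43 B=25 C=55 D=60 E=44] avail[A=43 B=22 C=55 D=58 E=30] open={R1,R2,R3,R4,R5}
Step 6: reserve R6 E 3 -> on_hand[A=43 B=25 C=55 D=60 E=44] avail[A=43 B=22 C=55 D=58 E=27] open={R1,R2,R3,R4,R5,R6}
Step 7: commit R3 -> on_hand[A=43 B=25 C=55 D=60 E=38] avail[A=43 B=22 C=55 D=58 E=27] open={R1,R2,R4,R5,R6}
Step 8: reserve R7 C 3 -> on_hand[A=43 B=25 C=55 D=60 E=38] avail[A=43 B=22 C=52 D=58 E=27] open={R1,R2,R4,R5,R6,R7}
Step 9: commit R7 -> on_hand[A=43 B=25 C=52 D=60 E=38] avail[A=43 B=22 C=52 D=58 E=27] open={R1,R2,R4,R5,R6}
Step 10: reserve R8 D 8 -> on_hand[A=43 B=25 C=52 D=60 E=38] avail[A=43 B=22 C=52 D=50 E=27] open={R1,R2,R4,R5,R6,R8}
Step 11: reserve R9 E 7 -> on_hand[A=43 B=25 C=52 D=60 E=38] avail[A=43 B=22 C=52 D=50 E=20] open={R1,R2,R4,R5,R6,R8,R9}
Step 12: reserve R10 E 8 -> on_hand[A=43 B=25 C=52 D=60 E=38] avail[A=43 B=22 C=52 D=50 E=12] open={R1,R10,R2,R4,R5,R6,R8,R9}
Step 13: reserve R11 E 8 -> on_hand[A=43 B=25 C=52 D=60 E=38] avail[A=43 B=22 C=52 D=50 E=4] open={R1,R10,R11,R2,R4,R5,R6,R8,R9}
Open reservations: ['R1', 'R10', 'R11', 'R2', 'R4', 'R5', 'R6', 'R8', 'R9'] -> 9

Answer: 9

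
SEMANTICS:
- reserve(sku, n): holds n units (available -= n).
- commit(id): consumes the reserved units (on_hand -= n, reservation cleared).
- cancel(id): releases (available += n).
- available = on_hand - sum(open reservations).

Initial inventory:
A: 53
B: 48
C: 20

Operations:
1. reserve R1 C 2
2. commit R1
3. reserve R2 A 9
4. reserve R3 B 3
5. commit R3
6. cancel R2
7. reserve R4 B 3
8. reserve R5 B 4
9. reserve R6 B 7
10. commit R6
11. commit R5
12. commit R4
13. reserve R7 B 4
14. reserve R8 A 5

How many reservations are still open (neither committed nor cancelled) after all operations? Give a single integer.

Step 1: reserve R1 C 2 -> on_hand[A=53 B=48 C=20] avail[A=53 B=48 C=18] open={R1}
Step 2: commit R1 -> on_hand[A=53 B=48 C=18] avail[A=53 B=48 C=18] open={}
Step 3: reserve R2 A 9 -> on_hand[A=53 B=48 C=18] avail[A=44 B=48 C=18] open={R2}
Step 4: reserve R3 B 3 -> on_hand[A=53 B=48 C=18] avail[A=44 B=45 C=18] open={R2,R3}
Step 5: commit R3 -> on_hand[A=53 B=45 C=18] avail[A=44 B=45 C=18] open={R2}
Step 6: cancel R2 -> on_hand[A=53 B=45 C=18] avail[A=53 B=45 C=18] open={}
Step 7: reserve R4 B 3 -> on_hand[A=53 B=45 C=18] avail[A=53 B=42 C=18] open={R4}
Step 8: reserve R5 B 4 -> on_hand[A=53 B=45 C=18] avail[A=53 B=38 C=18] open={R4,R5}
Step 9: reserve R6 B 7 -> on_hand[A=53 B=45 C=18] avail[A=53 B=31 C=18] open={R4,R5,R6}
Step 10: commit R6 -> on_hand[A=53 B=38 C=18] avail[A=53 B=31 C=18] open={R4,R5}
Step 11: commit R5 -> on_hand[A=53 B=34 C=18] avail[A=53 B=31 C=18] open={R4}
Step 12: commit R4 -> on_hand[A=53 B=31 C=18] avail[A=53 B=31 C=18] open={}
Step 13: reserve R7 B 4 -> on_hand[A=53 B=31 C=18] avail[A=53 B=27 C=18] open={R7}
Step 14: reserve R8 A 5 -> on_hand[A=53 B=31 C=18] avail[A=48 B=27 C=18] open={R7,R8}
Open reservations: ['R7', 'R8'] -> 2

Answer: 2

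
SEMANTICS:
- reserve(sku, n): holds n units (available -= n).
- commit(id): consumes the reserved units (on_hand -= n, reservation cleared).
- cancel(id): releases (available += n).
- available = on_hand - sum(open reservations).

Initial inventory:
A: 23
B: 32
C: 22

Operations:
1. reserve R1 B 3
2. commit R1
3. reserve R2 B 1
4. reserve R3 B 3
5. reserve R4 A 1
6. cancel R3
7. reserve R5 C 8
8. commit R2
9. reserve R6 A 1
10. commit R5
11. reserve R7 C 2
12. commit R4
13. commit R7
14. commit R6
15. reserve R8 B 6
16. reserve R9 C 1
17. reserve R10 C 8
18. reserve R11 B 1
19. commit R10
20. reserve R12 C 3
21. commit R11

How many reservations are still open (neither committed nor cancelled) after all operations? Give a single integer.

Answer: 3

Derivation:
Step 1: reserve R1 B 3 -> on_hand[A=23 B=32 C=22] avail[A=23 B=29 C=22] open={R1}
Step 2: commit R1 -> on_hand[A=23 B=29 C=22] avail[A=23 B=29 C=22] open={}
Step 3: reserve R2 B 1 -> on_hand[A=23 B=29 C=22] avail[A=23 B=28 C=22] open={R2}
Step 4: reserve R3 B 3 -> on_hand[A=23 B=29 C=22] avail[A=23 B=25 C=22] open={R2,R3}
Step 5: reserve R4 A 1 -> on_hand[A=23 B=29 C=22] avail[A=22 B=25 C=22] open={R2,R3,R4}
Step 6: cancel R3 -> on_hand[A=23 B=29 C=22] avail[A=22 B=28 C=22] open={R2,R4}
Step 7: reserve R5 C 8 -> on_hand[A=23 B=29 C=22] avail[A=22 B=28 C=14] open={R2,R4,R5}
Step 8: commit R2 -> on_hand[A=23 B=28 C=22] avail[A=22 B=28 C=14] open={R4,R5}
Step 9: reserve R6 A 1 -> on_hand[A=23 B=28 C=22] avail[A=21 B=28 C=14] open={R4,R5,R6}
Step 10: commit R5 -> on_hand[A=23 B=28 C=14] avail[A=21 B=28 C=14] open={R4,R6}
Step 11: reserve R7 C 2 -> on_hand[A=23 B=28 C=14] avail[A=21 B=28 C=12] open={R4,R6,R7}
Step 12: commit R4 -> on_hand[A=22 B=28 C=14] avail[A=21 B=28 C=12] open={R6,R7}
Step 13: commit R7 -> on_hand[A=22 B=28 C=12] avail[A=21 B=28 C=12] open={R6}
Step 14: commit R6 -> on_hand[A=21 B=28 C=12] avail[A=21 B=28 C=12] open={}
Step 15: reserve R8 B 6 -> on_hand[A=21 B=28 C=12] avail[A=21 B=22 C=12] open={R8}
Step 16: reserve R9 C 1 -> on_hand[A=21 B=28 C=12] avail[A=21 B=22 C=11] open={R8,R9}
Step 17: reserve R10 C 8 -> on_hand[A=21 B=28 C=12] avail[A=21 B=22 C=3] open={R10,R8,R9}
Step 18: reserve R11 B 1 -> on_hand[A=21 B=28 C=12] avail[A=21 B=21 C=3] open={R10,R11,R8,R9}
Step 19: commit R10 -> on_hand[A=21 B=28 C=4] avail[A=21 B=21 C=3] open={R11,R8,R9}
Step 20: reserve R12 C 3 -> on_hand[A=21 B=28 C=4] avail[A=21 B=21 C=0] open={R11,R12,R8,R9}
Step 21: commit R11 -> on_hand[A=21 B=27 C=4] avail[A=21 B=21 C=0] open={R12,R8,R9}
Open reservations: ['R12', 'R8', 'R9'] -> 3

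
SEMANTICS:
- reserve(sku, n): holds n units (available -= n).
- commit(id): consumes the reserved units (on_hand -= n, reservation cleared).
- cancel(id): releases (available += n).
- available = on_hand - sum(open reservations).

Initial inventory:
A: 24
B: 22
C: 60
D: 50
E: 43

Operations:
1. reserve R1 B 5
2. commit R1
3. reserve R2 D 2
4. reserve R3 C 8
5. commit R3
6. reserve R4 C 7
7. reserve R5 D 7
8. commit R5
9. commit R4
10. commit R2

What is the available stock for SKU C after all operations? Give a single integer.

Answer: 45

Derivation:
Step 1: reserve R1 B 5 -> on_hand[A=24 B=22 C=60 D=50 E=43] avail[A=24 B=17 C=60 D=50 E=43] open={R1}
Step 2: commit R1 -> on_hand[A=24 B=17 C=60 D=50 E=43] avail[A=24 B=17 C=60 D=50 E=43] open={}
Step 3: reserve R2 D 2 -> on_hand[A=24 B=17 C=60 D=50 E=43] avail[A=24 B=17 C=60 D=48 E=43] open={R2}
Step 4: reserve R3 C 8 -> on_hand[A=24 B=17 C=60 D=50 E=43] avail[A=24 B=17 C=52 D=48 E=43] open={R2,R3}
Step 5: commit R3 -> on_hand[A=24 B=17 C=52 D=50 E=43] avail[A=24 B=17 C=52 D=48 E=43] open={R2}
Step 6: reserve R4 C 7 -> on_hand[A=24 B=17 C=52 D=50 E=43] avail[A=24 B=17 C=45 D=48 E=43] open={R2,R4}
Step 7: reserve R5 D 7 -> on_hand[A=24 B=17 C=52 D=50 E=43] avail[A=24 B=17 C=45 D=41 E=43] open={R2,R4,R5}
Step 8: commit R5 -> on_hand[A=24 B=17 C=52 D=43 E=43] avail[A=24 B=17 C=45 D=41 E=43] open={R2,R4}
Step 9: commit R4 -> on_hand[A=24 B=17 C=45 D=43 E=43] avail[A=24 B=17 C=45 D=41 E=43] open={R2}
Step 10: commit R2 -> on_hand[A=24 B=17 C=45 D=41 E=43] avail[A=24 B=17 C=45 D=41 E=43] open={}
Final available[C] = 45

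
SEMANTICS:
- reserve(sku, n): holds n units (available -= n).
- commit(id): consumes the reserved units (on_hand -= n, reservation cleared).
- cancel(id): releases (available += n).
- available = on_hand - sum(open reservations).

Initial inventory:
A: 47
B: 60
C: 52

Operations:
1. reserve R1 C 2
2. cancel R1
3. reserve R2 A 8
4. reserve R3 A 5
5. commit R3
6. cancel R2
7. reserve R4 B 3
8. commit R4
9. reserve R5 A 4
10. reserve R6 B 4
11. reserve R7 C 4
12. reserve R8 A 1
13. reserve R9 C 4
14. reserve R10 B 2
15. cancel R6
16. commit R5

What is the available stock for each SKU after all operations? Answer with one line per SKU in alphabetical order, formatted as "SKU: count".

Answer: A: 37
B: 55
C: 44

Derivation:
Step 1: reserve R1 C 2 -> on_hand[A=47 B=60 C=52] avail[A=47 B=60 C=50] open={R1}
Step 2: cancel R1 -> on_hand[A=47 B=60 C=52] avail[A=47 B=60 C=52] open={}
Step 3: reserve R2 A 8 -> on_hand[A=47 B=60 C=52] avail[A=39 B=60 C=52] open={R2}
Step 4: reserve R3 A 5 -> on_hand[A=47 B=60 C=52] avail[A=34 B=60 C=52] open={R2,R3}
Step 5: commit R3 -> on_hand[A=42 B=60 C=52] avail[A=34 B=60 C=52] open={R2}
Step 6: cancel R2 -> on_hand[A=42 B=60 C=52] avail[A=42 B=60 C=52] open={}
Step 7: reserve R4 B 3 -> on_hand[A=42 B=60 C=52] avail[A=42 B=57 C=52] open={R4}
Step 8: commit R4 -> on_hand[A=42 B=57 C=52] avail[A=42 B=57 C=52] open={}
Step 9: reserve R5 A 4 -> on_hand[A=42 B=57 C=52] avail[A=38 B=57 C=52] open={R5}
Step 10: reserve R6 B 4 -> on_hand[A=42 B=57 C=52] avail[A=38 B=53 C=52] open={R5,R6}
Step 11: reserve R7 C 4 -> on_hand[A=42 B=57 C=52] avail[A=38 B=53 C=48] open={R5,R6,R7}
Step 12: reserve R8 A 1 -> on_hand[A=42 B=57 C=52] avail[A=37 B=53 C=48] open={R5,R6,R7,R8}
Step 13: reserve R9 C 4 -> on_hand[A=42 B=57 C=52] avail[A=37 B=53 C=44] open={R5,R6,R7,R8,R9}
Step 14: reserve R10 B 2 -> on_hand[A=42 B=57 C=52] avail[A=37 B=51 C=44] open={R10,R5,R6,R7,R8,R9}
Step 15: cancel R6 -> on_hand[A=42 B=57 C=52] avail[A=37 B=55 C=44] open={R10,R5,R7,R8,R9}
Step 16: commit R5 -> on_hand[A=38 B=57 C=52] avail[A=37 B=55 C=44] open={R10,R7,R8,R9}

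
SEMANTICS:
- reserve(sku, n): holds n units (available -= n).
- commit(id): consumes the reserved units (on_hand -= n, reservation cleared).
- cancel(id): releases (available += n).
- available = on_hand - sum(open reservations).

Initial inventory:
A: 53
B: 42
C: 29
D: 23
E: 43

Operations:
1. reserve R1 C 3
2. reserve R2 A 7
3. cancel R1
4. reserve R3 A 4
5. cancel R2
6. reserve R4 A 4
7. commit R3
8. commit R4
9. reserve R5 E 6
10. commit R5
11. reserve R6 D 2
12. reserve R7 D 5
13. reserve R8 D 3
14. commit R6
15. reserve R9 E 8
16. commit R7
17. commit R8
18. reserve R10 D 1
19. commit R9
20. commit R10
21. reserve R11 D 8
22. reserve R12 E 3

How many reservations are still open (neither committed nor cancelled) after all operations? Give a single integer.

Step 1: reserve R1 C 3 -> on_hand[A=53 B=42 C=29 D=23 E=43] avail[A=53 B=42 C=26 D=23 E=43] open={R1}
Step 2: reserve R2 A 7 -> on_hand[A=53 B=42 C=29 D=23 E=43] avail[A=46 B=42 C=26 D=23 E=43] open={R1,R2}
Step 3: cancel R1 -> on_hand[A=53 B=42 C=29 D=23 E=43] avail[A=46 B=42 C=29 D=23 E=43] open={R2}
Step 4: reserve R3 A 4 -> on_hand[A=53 B=42 C=29 D=23 E=43] avail[A=42 B=42 C=29 D=23 E=43] open={R2,R3}
Step 5: cancel R2 -> on_hand[A=53 B=42 C=29 D=23 E=43] avail[A=49 B=42 C=29 D=23 E=43] open={R3}
Step 6: reserve R4 A 4 -> on_hand[A=53 B=42 C=29 D=23 E=43] avail[A=45 B=42 C=29 D=23 E=43] open={R3,R4}
Step 7: commit R3 -> on_hand[A=49 B=42 C=29 D=23 E=43] avail[A=45 B=42 C=29 D=23 E=43] open={R4}
Step 8: commit R4 -> on_hand[A=45 B=42 C=29 D=23 E=43] avail[A=45 B=42 C=29 D=23 E=43] open={}
Step 9: reserve R5 E 6 -> on_hand[A=45 B=42 C=29 D=23 E=43] avail[A=45 B=42 C=29 D=23 E=37] open={R5}
Step 10: commit R5 -> on_hand[A=45 B=42 C=29 D=23 E=37] avail[A=45 B=42 C=29 D=23 E=37] open={}
Step 11: reserve R6 D 2 -> on_hand[A=45 B=42 C=29 D=23 E=37] avail[A=45 B=42 C=29 D=21 E=37] open={R6}
Step 12: reserve R7 D 5 -> on_hand[A=45 B=42 C=29 D=23 E=37] avail[A=45 B=42 C=29 D=16 E=37] open={R6,R7}
Step 13: reserve R8 D 3 -> on_hand[A=45 B=42 C=29 D=23 E=37] avail[A=45 B=42 C=29 D=13 E=37] open={R6,R7,R8}
Step 14: commit R6 -> on_hand[A=45 B=42 C=29 D=21 E=37] avail[A=45 B=42 C=29 D=13 E=37] open={R7,R8}
Step 15: reserve R9 E 8 -> on_hand[A=45 B=42 C=29 D=21 E=37] avail[A=45 B=42 C=29 D=13 E=29] open={R7,R8,R9}
Step 16: commit R7 -> on_hand[A=45 B=42 C=29 D=16 E=37] avail[A=45 B=42 C=29 D=13 E=29] open={R8,R9}
Step 17: commit R8 -> on_hand[A=45 B=42 C=29 D=13 E=37] avail[A=45 B=42 C=29 D=13 E=29] open={R9}
Step 18: reserve R10 D 1 -> on_hand[A=45 B=42 C=29 D=13 E=37] avail[A=45 B=42 C=29 D=12 E=29] open={R10,R9}
Step 19: commit R9 -> on_hand[A=45 B=42 C=29 D=13 E=29] avail[A=45 B=42 C=29 D=12 E=29] open={R10}
Step 20: commit R10 -> on_hand[A=45 B=42 C=29 D=12 E=29] avail[A=45 B=42 C=29 D=12 E=29] open={}
Step 21: reserve R11 D 8 -> on_hand[A=45 B=42 C=29 D=12 E=29] avail[A=45 B=42 C=29 D=4 E=29] open={R11}
Step 22: reserve R12 E 3 -> on_hand[A=45 B=42 C=29 D=12 E=29] avail[A=45 B=42 C=29 D=4 E=26] open={R11,R12}
Open reservations: ['R11', 'R12'] -> 2

Answer: 2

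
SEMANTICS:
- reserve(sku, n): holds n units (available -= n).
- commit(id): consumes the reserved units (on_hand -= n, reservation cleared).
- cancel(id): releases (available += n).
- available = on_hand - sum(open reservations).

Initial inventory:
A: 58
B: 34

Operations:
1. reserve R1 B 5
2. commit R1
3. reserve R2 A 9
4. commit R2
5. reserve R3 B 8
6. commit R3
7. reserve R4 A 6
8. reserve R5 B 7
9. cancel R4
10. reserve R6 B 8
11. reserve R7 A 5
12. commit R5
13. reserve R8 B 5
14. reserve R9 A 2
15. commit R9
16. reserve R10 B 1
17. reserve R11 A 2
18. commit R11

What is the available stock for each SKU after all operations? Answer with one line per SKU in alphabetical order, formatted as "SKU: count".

Step 1: reserve R1 B 5 -> on_hand[A=58 B=34] avail[A=58 B=29] open={R1}
Step 2: commit R1 -> on_hand[A=58 B=29] avail[A=58 B=29] open={}
Step 3: reserve R2 A 9 -> on_hand[A=58 B=29] avail[A=49 B=29] open={R2}
Step 4: commit R2 -> on_hand[A=49 B=29] avail[A=49 B=29] open={}
Step 5: reserve R3 B 8 -> on_hand[A=49 B=29] avail[A=49 B=21] open={R3}
Step 6: commit R3 -> on_hand[A=49 B=21] avail[A=49 B=21] open={}
Step 7: reserve R4 A 6 -> on_hand[A=49 B=21] avail[A=43 B=21] open={R4}
Step 8: reserve R5 B 7 -> on_hand[A=49 B=21] avail[A=43 B=14] open={R4,R5}
Step 9: cancel R4 -> on_hand[A=49 B=21] avail[A=49 B=14] open={R5}
Step 10: reserve R6 B 8 -> on_hand[A=49 B=21] avail[A=49 B=6] open={R5,R6}
Step 11: reserve R7 A 5 -> on_hand[A=49 B=21] avail[A=44 B=6] open={R5,R6,R7}
Step 12: commit R5 -> on_hand[A=49 B=14] avail[A=44 B=6] open={R6,R7}
Step 13: reserve R8 B 5 -> on_hand[A=49 B=14] avail[A=44 B=1] open={R6,R7,R8}
Step 14: reserve R9 A 2 -> on_hand[A=49 B=14] avail[A=42 B=1] open={R6,R7,R8,R9}
Step 15: commit R9 -> on_hand[A=47 B=14] avail[A=42 B=1] open={R6,R7,R8}
Step 16: reserve R10 B 1 -> on_hand[A=47 B=14] avail[A=42 B=0] open={R10,R6,R7,R8}
Step 17: reserve R11 A 2 -> on_hand[A=47 B=14] avail[A=40 B=0] open={R10,R11,R6,R7,R8}
Step 18: commit R11 -> on_hand[A=45 B=14] avail[A=40 B=0] open={R10,R6,R7,R8}

Answer: A: 40
B: 0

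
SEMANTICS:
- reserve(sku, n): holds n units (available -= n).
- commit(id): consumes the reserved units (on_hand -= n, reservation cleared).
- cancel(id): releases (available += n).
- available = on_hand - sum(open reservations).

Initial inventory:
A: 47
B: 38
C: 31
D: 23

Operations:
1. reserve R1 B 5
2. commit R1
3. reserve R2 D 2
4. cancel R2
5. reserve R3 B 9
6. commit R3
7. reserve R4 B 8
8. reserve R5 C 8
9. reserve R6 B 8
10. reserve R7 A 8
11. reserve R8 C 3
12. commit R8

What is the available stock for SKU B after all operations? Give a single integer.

Step 1: reserve R1 B 5 -> on_hand[A=47 B=38 C=31 D=23] avail[A=47 B=33 C=31 D=23] open={R1}
Step 2: commit R1 -> on_hand[A=47 B=33 C=31 D=23] avail[A=47 B=33 C=31 D=23] open={}
Step 3: reserve R2 D 2 -> on_hand[A=47 B=33 C=31 D=23] avail[A=47 B=33 C=31 D=21] open={R2}
Step 4: cancel R2 -> on_hand[A=47 B=33 C=31 D=23] avail[A=47 B=33 C=31 D=23] open={}
Step 5: reserve R3 B 9 -> on_hand[A=47 B=33 C=31 D=23] avail[A=47 B=24 C=31 D=23] open={R3}
Step 6: commit R3 -> on_hand[A=47 B=24 C=31 D=23] avail[A=47 B=24 C=31 D=23] open={}
Step 7: reserve R4 B 8 -> on_hand[A=47 B=24 C=31 D=23] avail[A=47 B=16 C=31 D=23] open={R4}
Step 8: reserve R5 C 8 -> on_hand[A=47 B=24 C=31 D=23] avail[A=47 B=16 C=23 D=23] open={R4,R5}
Step 9: reserve R6 B 8 -> on_hand[A=47 B=24 C=31 D=23] avail[A=47 B=8 C=23 D=23] open={R4,R5,R6}
Step 10: reserve R7 A 8 -> on_hand[A=47 B=24 C=31 D=23] avail[A=39 B=8 C=23 D=23] open={R4,R5,R6,R7}
Step 11: reserve R8 C 3 -> on_hand[A=47 B=24 C=31 D=23] avail[A=39 B=8 C=20 D=23] open={R4,R5,R6,R7,R8}
Step 12: commit R8 -> on_hand[A=47 B=24 C=28 D=23] avail[A=39 B=8 C=20 D=23] open={R4,R5,R6,R7}
Final available[B] = 8

Answer: 8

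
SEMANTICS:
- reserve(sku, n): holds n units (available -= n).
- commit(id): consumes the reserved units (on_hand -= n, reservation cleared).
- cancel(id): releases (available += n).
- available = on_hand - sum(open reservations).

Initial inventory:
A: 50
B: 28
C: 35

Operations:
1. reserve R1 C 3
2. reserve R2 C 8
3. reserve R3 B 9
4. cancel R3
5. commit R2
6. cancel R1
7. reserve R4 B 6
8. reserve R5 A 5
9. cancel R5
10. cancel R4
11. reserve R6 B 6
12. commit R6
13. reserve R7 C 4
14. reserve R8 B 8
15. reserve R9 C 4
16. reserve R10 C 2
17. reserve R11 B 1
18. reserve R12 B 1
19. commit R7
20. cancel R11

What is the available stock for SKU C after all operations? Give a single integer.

Step 1: reserve R1 C 3 -> on_hand[A=50 B=28 C=35] avail[A=50 B=28 C=32] open={R1}
Step 2: reserve R2 C 8 -> on_hand[A=50 B=28 C=35] avail[A=50 B=28 C=24] open={R1,R2}
Step 3: reserve R3 B 9 -> on_hand[A=50 B=28 C=35] avail[A=50 B=19 C=24] open={R1,R2,R3}
Step 4: cancel R3 -> on_hand[A=50 B=28 C=35] avail[A=50 B=28 C=24] open={R1,R2}
Step 5: commit R2 -> on_hand[A=50 B=28 C=27] avail[A=50 B=28 C=24] open={R1}
Step 6: cancel R1 -> on_hand[A=50 B=28 C=27] avail[A=50 B=28 C=27] open={}
Step 7: reserve R4 B 6 -> on_hand[A=50 B=28 C=27] avail[A=50 B=22 C=27] open={R4}
Step 8: reserve R5 A 5 -> on_hand[A=50 B=28 C=27] avail[A=45 B=22 C=27] open={R4,R5}
Step 9: cancel R5 -> on_hand[A=50 B=28 C=27] avail[A=50 B=22 C=27] open={R4}
Step 10: cancel R4 -> on_hand[A=50 B=28 C=27] avail[A=50 B=28 C=27] open={}
Step 11: reserve R6 B 6 -> on_hand[A=50 B=28 C=27] avail[A=50 B=22 C=27] open={R6}
Step 12: commit R6 -> on_hand[A=50 B=22 C=27] avail[A=50 B=22 C=27] open={}
Step 13: reserve R7 C 4 -> on_hand[A=50 B=22 C=27] avail[A=50 B=22 C=23] open={R7}
Step 14: reserve R8 B 8 -> on_hand[A=50 B=22 C=27] avail[A=50 B=14 C=23] open={R7,R8}
Step 15: reserve R9 C 4 -> on_hand[A=50 B=22 C=27] avail[A=50 B=14 C=19] open={R7,R8,R9}
Step 16: reserve R10 C 2 -> on_hand[A=50 B=22 C=27] avail[A=50 B=14 C=17] open={R10,R7,R8,R9}
Step 17: reserve R11 B 1 -> on_hand[A=50 B=22 C=27] avail[A=50 B=13 C=17] open={R10,R11,R7,R8,R9}
Step 18: reserve R12 B 1 -> on_hand[A=50 B=22 C=27] avail[A=50 B=12 C=17] open={R10,R11,R12,R7,R8,R9}
Step 19: commit R7 -> on_hand[A=50 B=22 C=23] avail[A=50 B=12 C=17] open={R10,R11,R12,R8,R9}
Step 20: cancel R11 -> on_hand[A=50 B=22 C=23] avail[A=50 B=13 C=17] open={R10,R12,R8,R9}
Final available[C] = 17

Answer: 17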